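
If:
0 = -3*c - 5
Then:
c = -5/3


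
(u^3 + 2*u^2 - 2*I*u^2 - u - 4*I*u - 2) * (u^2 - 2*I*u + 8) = u^5 + 2*u^4 - 4*I*u^4 + 3*u^3 - 8*I*u^3 + 6*u^2 - 14*I*u^2 - 8*u - 28*I*u - 16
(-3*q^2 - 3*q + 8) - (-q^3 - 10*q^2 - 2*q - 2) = q^3 + 7*q^2 - q + 10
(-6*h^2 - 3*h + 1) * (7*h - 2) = -42*h^3 - 9*h^2 + 13*h - 2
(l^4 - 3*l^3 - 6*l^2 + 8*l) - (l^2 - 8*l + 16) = l^4 - 3*l^3 - 7*l^2 + 16*l - 16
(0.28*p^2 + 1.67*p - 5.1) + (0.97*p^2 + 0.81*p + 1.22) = 1.25*p^2 + 2.48*p - 3.88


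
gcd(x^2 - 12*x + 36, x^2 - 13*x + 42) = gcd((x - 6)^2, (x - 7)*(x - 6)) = x - 6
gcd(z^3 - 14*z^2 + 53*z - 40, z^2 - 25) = z - 5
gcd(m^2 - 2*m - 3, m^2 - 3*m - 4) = m + 1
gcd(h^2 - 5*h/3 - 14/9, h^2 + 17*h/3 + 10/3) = h + 2/3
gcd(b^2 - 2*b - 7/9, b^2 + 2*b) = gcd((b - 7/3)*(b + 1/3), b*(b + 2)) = 1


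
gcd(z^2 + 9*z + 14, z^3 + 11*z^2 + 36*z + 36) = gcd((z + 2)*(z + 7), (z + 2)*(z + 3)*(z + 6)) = z + 2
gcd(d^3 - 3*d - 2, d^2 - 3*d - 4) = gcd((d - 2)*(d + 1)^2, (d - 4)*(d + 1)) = d + 1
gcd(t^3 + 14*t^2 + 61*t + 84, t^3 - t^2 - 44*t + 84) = t + 7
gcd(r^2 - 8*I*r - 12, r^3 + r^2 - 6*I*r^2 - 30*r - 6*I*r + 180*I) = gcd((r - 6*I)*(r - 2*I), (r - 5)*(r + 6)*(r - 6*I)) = r - 6*I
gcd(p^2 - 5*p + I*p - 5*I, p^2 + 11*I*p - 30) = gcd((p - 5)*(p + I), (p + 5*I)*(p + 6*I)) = 1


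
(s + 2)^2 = s^2 + 4*s + 4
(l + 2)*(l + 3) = l^2 + 5*l + 6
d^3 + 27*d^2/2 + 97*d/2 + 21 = (d + 1/2)*(d + 6)*(d + 7)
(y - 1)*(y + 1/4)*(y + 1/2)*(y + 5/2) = y^4 + 9*y^3/4 - 5*y^2/4 - 27*y/16 - 5/16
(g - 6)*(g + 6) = g^2 - 36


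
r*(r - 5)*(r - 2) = r^3 - 7*r^2 + 10*r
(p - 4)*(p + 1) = p^2 - 3*p - 4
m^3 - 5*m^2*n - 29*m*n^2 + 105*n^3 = (m - 7*n)*(m - 3*n)*(m + 5*n)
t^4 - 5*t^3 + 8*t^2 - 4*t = t*(t - 2)^2*(t - 1)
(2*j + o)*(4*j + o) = 8*j^2 + 6*j*o + o^2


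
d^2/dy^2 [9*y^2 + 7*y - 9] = 18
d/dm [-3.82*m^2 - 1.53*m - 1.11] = -7.64*m - 1.53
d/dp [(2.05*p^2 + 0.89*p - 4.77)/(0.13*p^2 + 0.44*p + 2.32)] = (0.7863*p^2 + 10.7522*p + 4.1636)/(0.0169*p^4 + 0.1144*p^3 + 0.7968*p^2 + 2.0416*p + 5.3824)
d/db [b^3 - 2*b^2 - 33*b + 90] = 3*b^2 - 4*b - 33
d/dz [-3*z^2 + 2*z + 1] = 2 - 6*z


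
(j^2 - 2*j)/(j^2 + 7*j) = (j - 2)/(j + 7)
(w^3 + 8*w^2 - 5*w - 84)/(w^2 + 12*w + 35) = (w^2 + w - 12)/(w + 5)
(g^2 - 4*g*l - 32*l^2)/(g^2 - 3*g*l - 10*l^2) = (-g^2 + 4*g*l + 32*l^2)/(-g^2 + 3*g*l + 10*l^2)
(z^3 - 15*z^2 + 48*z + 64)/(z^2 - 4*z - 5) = (z^2 - 16*z + 64)/(z - 5)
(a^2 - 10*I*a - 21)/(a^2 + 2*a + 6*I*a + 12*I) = (a^2 - 10*I*a - 21)/(a^2 + a*(2 + 6*I) + 12*I)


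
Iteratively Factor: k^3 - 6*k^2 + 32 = (k + 2)*(k^2 - 8*k + 16) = (k - 4)*(k + 2)*(k - 4)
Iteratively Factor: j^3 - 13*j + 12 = (j - 1)*(j^2 + j - 12) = (j - 1)*(j + 4)*(j - 3)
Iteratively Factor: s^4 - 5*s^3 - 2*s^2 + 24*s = (s)*(s^3 - 5*s^2 - 2*s + 24) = s*(s - 3)*(s^2 - 2*s - 8) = s*(s - 4)*(s - 3)*(s + 2)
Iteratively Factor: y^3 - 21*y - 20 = (y + 4)*(y^2 - 4*y - 5) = (y + 1)*(y + 4)*(y - 5)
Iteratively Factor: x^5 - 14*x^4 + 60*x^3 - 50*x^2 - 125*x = (x)*(x^4 - 14*x^3 + 60*x^2 - 50*x - 125) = x*(x - 5)*(x^3 - 9*x^2 + 15*x + 25) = x*(x - 5)^2*(x^2 - 4*x - 5) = x*(x - 5)^2*(x + 1)*(x - 5)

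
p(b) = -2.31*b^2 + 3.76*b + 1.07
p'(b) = 3.76 - 4.62*b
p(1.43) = 1.72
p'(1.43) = -2.85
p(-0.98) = -4.83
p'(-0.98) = 8.29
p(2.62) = -4.94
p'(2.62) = -8.34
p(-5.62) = -93.02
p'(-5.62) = 29.72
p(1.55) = 1.35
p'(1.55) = -3.40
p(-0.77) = -3.19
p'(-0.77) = 7.32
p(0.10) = 1.42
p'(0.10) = 3.30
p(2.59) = -4.69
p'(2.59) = -8.21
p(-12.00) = -376.69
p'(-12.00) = 59.20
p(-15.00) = -575.08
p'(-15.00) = 73.06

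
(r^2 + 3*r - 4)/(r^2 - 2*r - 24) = (r - 1)/(r - 6)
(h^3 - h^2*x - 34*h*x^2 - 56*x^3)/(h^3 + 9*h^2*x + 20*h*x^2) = (h^2 - 5*h*x - 14*x^2)/(h*(h + 5*x))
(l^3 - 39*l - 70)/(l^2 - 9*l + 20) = (l^3 - 39*l - 70)/(l^2 - 9*l + 20)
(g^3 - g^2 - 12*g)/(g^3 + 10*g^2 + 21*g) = (g - 4)/(g + 7)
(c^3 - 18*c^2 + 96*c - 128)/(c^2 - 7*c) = (c^3 - 18*c^2 + 96*c - 128)/(c*(c - 7))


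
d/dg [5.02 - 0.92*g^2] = -1.84*g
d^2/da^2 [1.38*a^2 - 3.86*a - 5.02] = 2.76000000000000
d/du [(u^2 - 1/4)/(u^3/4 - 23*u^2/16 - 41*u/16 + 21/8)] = 4*(-16*u^4 - 152*u^2 + 290*u - 41)/(16*u^6 - 184*u^5 + 201*u^4 + 2222*u^3 - 251*u^2 - 3444*u + 1764)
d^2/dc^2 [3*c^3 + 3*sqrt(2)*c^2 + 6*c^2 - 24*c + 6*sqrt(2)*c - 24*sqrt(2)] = 18*c + 6*sqrt(2) + 12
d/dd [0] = 0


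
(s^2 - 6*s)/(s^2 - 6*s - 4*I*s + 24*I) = s/(s - 4*I)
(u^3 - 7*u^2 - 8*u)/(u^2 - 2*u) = (u^2 - 7*u - 8)/(u - 2)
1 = 1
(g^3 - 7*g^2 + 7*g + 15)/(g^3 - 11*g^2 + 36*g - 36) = (g^2 - 4*g - 5)/(g^2 - 8*g + 12)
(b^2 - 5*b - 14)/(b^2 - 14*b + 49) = (b + 2)/(b - 7)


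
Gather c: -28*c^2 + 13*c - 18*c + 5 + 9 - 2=-28*c^2 - 5*c + 12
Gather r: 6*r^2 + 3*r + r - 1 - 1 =6*r^2 + 4*r - 2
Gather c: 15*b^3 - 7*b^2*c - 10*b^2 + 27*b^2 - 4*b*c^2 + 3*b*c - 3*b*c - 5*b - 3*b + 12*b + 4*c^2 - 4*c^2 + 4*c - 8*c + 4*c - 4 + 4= 15*b^3 - 7*b^2*c + 17*b^2 - 4*b*c^2 + 4*b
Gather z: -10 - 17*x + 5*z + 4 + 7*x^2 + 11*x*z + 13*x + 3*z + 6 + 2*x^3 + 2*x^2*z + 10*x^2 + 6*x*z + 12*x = 2*x^3 + 17*x^2 + 8*x + z*(2*x^2 + 17*x + 8)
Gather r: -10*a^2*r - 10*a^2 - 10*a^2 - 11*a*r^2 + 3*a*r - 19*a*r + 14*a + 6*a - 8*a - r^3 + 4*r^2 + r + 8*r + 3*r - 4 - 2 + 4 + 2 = -20*a^2 + 12*a - r^3 + r^2*(4 - 11*a) + r*(-10*a^2 - 16*a + 12)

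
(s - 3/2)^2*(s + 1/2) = s^3 - 5*s^2/2 + 3*s/4 + 9/8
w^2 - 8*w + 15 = (w - 5)*(w - 3)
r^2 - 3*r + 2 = (r - 2)*(r - 1)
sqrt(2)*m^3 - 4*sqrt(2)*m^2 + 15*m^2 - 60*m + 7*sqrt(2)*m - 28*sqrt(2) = (m - 4)*(m + 7*sqrt(2))*(sqrt(2)*m + 1)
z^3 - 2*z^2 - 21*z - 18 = (z - 6)*(z + 1)*(z + 3)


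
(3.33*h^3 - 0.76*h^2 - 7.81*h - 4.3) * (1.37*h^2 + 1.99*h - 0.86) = 4.5621*h^5 + 5.5855*h^4 - 15.0759*h^3 - 20.7793*h^2 - 1.8404*h + 3.698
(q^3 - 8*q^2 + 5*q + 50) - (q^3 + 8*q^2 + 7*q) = -16*q^2 - 2*q + 50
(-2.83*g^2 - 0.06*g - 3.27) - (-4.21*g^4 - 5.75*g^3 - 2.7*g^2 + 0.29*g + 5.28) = 4.21*g^4 + 5.75*g^3 - 0.13*g^2 - 0.35*g - 8.55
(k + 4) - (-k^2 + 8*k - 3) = k^2 - 7*k + 7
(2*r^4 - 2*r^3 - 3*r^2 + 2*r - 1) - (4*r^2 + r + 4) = 2*r^4 - 2*r^3 - 7*r^2 + r - 5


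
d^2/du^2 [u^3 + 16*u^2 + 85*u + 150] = 6*u + 32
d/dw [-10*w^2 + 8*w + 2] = 8 - 20*w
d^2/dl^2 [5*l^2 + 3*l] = 10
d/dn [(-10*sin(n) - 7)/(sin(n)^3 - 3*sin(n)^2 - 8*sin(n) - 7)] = (20*sin(n)^3 - 9*sin(n)^2 - 42*sin(n) + 14)*cos(n)/(sin(n)^3 - 3*sin(n)^2 - 8*sin(n) - 7)^2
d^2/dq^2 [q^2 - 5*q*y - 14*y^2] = 2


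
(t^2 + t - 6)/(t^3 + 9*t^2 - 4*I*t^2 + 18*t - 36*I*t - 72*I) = (t - 2)/(t^2 + t*(6 - 4*I) - 24*I)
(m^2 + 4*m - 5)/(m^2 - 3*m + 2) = (m + 5)/(m - 2)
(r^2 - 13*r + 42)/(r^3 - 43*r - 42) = (r - 6)/(r^2 + 7*r + 6)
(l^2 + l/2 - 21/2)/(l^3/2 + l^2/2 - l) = (2*l^2 + l - 21)/(l*(l^2 + l - 2))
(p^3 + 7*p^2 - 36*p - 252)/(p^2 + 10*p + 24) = (p^2 + p - 42)/(p + 4)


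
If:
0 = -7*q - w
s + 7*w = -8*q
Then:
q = -w/7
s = -41*w/7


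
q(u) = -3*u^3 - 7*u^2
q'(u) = -9*u^2 - 14*u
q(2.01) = -52.64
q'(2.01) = -64.50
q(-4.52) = 134.02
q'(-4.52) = -120.59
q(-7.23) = 767.89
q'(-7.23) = -369.24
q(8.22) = -2139.22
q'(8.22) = -723.20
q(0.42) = -1.46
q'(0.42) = -7.47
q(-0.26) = -0.42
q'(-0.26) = 3.03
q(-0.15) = -0.15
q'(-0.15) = 1.90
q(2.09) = -57.96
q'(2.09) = -68.57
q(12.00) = -6192.00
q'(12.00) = -1464.00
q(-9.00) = 1620.00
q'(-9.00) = -603.00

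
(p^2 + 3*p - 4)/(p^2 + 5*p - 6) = (p + 4)/(p + 6)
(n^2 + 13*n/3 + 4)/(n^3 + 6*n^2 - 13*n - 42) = (n^2 + 13*n/3 + 4)/(n^3 + 6*n^2 - 13*n - 42)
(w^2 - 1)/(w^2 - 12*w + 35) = (w^2 - 1)/(w^2 - 12*w + 35)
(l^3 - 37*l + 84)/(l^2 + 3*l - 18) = (l^2 + 3*l - 28)/(l + 6)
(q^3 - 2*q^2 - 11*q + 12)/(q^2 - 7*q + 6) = (q^2 - q - 12)/(q - 6)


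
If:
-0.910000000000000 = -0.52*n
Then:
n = 1.75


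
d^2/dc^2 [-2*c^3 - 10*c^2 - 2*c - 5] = -12*c - 20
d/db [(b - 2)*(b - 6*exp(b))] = b - (b - 2)*(6*exp(b) - 1) - 6*exp(b)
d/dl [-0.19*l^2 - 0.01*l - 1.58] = -0.38*l - 0.01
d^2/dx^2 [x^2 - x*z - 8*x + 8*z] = 2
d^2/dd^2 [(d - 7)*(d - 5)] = 2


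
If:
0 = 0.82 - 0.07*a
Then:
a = 11.71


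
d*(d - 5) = d^2 - 5*d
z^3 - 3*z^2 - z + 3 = (z - 3)*(z - 1)*(z + 1)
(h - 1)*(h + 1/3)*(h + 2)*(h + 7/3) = h^4 + 11*h^3/3 + 13*h^2/9 - 41*h/9 - 14/9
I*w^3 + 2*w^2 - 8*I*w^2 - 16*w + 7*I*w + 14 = (w - 7)*(w - 2*I)*(I*w - I)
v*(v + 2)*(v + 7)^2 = v^4 + 16*v^3 + 77*v^2 + 98*v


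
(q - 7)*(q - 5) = q^2 - 12*q + 35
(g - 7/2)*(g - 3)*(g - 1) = g^3 - 15*g^2/2 + 17*g - 21/2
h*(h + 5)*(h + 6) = h^3 + 11*h^2 + 30*h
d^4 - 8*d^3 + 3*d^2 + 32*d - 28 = (d - 7)*(d - 2)*(d - 1)*(d + 2)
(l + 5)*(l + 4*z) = l^2 + 4*l*z + 5*l + 20*z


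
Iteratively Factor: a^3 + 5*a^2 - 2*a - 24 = (a - 2)*(a^2 + 7*a + 12) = (a - 2)*(a + 4)*(a + 3)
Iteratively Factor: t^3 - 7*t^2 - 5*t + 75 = (t - 5)*(t^2 - 2*t - 15) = (t - 5)^2*(t + 3)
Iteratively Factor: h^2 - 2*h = (h - 2)*(h)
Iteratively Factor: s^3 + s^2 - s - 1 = (s + 1)*(s^2 - 1) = (s - 1)*(s + 1)*(s + 1)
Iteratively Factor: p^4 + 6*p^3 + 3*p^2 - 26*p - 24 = (p + 3)*(p^3 + 3*p^2 - 6*p - 8) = (p + 1)*(p + 3)*(p^2 + 2*p - 8) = (p + 1)*(p + 3)*(p + 4)*(p - 2)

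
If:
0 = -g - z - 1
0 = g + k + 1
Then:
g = -z - 1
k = z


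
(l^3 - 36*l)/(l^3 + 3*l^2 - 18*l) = (l - 6)/(l - 3)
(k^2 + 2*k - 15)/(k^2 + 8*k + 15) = (k - 3)/(k + 3)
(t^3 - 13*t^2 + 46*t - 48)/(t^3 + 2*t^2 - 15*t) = (t^2 - 10*t + 16)/(t*(t + 5))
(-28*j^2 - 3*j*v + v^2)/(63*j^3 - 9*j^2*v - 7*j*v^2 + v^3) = (4*j + v)/(-9*j^2 + v^2)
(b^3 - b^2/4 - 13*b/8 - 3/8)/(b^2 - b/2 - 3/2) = b + 1/4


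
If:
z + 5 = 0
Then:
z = -5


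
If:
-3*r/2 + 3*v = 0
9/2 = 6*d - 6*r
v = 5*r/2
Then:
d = 3/4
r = 0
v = 0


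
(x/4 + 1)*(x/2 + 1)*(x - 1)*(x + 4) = x^4/8 + 9*x^3/8 + 11*x^2/4 - 4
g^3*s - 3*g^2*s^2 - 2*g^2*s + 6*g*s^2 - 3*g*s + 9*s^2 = (g - 3)*(g - 3*s)*(g*s + s)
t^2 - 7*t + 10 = (t - 5)*(t - 2)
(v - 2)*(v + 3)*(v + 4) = v^3 + 5*v^2 - 2*v - 24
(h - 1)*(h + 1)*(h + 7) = h^3 + 7*h^2 - h - 7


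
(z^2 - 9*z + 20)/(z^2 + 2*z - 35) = (z - 4)/(z + 7)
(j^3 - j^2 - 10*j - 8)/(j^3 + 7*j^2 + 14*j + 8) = (j - 4)/(j + 4)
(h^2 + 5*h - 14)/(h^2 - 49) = (h - 2)/(h - 7)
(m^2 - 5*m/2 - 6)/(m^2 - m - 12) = (m + 3/2)/(m + 3)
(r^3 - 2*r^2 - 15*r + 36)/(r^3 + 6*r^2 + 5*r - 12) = (r^2 - 6*r + 9)/(r^2 + 2*r - 3)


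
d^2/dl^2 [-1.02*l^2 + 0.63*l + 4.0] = -2.04000000000000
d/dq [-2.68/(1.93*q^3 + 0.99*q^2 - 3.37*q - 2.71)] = (15.5172*q^2 + 5.3064*q - 9.0316)/(1.93*q^3 + 0.99*q^2 - 3.37*q - 2.71)^2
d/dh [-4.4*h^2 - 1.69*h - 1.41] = -8.8*h - 1.69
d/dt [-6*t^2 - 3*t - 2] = -12*t - 3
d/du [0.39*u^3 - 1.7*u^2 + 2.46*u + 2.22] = 1.17*u^2 - 3.4*u + 2.46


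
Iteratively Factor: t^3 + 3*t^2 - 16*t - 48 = (t + 3)*(t^2 - 16) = (t - 4)*(t + 3)*(t + 4)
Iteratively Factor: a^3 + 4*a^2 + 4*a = (a + 2)*(a^2 + 2*a) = (a + 2)^2*(a)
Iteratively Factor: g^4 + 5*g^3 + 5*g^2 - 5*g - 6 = (g + 1)*(g^3 + 4*g^2 + g - 6) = (g + 1)*(g + 2)*(g^2 + 2*g - 3) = (g + 1)*(g + 2)*(g + 3)*(g - 1)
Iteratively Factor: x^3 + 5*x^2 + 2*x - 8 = (x + 2)*(x^2 + 3*x - 4) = (x + 2)*(x + 4)*(x - 1)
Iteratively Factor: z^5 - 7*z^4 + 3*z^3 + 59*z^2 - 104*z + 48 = (z - 1)*(z^4 - 6*z^3 - 3*z^2 + 56*z - 48) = (z - 1)^2*(z^3 - 5*z^2 - 8*z + 48) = (z - 4)*(z - 1)^2*(z^2 - z - 12) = (z - 4)^2*(z - 1)^2*(z + 3)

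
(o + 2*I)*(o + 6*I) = o^2 + 8*I*o - 12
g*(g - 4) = g^2 - 4*g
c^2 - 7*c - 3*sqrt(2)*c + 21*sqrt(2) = (c - 7)*(c - 3*sqrt(2))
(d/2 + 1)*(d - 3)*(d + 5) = d^3/2 + 2*d^2 - 11*d/2 - 15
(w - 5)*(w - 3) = w^2 - 8*w + 15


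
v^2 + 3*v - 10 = (v - 2)*(v + 5)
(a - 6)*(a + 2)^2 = a^3 - 2*a^2 - 20*a - 24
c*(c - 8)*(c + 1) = c^3 - 7*c^2 - 8*c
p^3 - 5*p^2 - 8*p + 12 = (p - 6)*(p - 1)*(p + 2)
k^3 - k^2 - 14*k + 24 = (k - 3)*(k - 2)*(k + 4)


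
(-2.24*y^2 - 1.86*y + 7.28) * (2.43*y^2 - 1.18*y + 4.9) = -5.4432*y^4 - 1.8766*y^3 + 8.9092*y^2 - 17.7044*y + 35.672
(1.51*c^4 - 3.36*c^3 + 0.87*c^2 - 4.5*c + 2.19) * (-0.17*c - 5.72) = -0.2567*c^5 - 8.066*c^4 + 19.0713*c^3 - 4.2114*c^2 + 25.3677*c - 12.5268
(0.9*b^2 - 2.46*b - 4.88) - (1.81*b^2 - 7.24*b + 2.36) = -0.91*b^2 + 4.78*b - 7.24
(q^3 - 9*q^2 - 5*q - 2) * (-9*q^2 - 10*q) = -9*q^5 + 71*q^4 + 135*q^3 + 68*q^2 + 20*q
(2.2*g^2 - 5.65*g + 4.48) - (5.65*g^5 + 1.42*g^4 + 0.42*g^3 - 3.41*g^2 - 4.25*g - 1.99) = -5.65*g^5 - 1.42*g^4 - 0.42*g^3 + 5.61*g^2 - 1.4*g + 6.47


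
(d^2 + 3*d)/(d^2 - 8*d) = (d + 3)/(d - 8)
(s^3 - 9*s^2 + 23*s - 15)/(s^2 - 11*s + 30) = (s^2 - 4*s + 3)/(s - 6)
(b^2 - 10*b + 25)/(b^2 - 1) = (b^2 - 10*b + 25)/(b^2 - 1)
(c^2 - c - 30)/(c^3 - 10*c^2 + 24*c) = (c + 5)/(c*(c - 4))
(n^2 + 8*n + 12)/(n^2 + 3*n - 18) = (n + 2)/(n - 3)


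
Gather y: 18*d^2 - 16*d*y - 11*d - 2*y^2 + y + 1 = 18*d^2 - 11*d - 2*y^2 + y*(1 - 16*d) + 1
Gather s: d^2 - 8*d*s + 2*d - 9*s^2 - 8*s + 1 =d^2 + 2*d - 9*s^2 + s*(-8*d - 8) + 1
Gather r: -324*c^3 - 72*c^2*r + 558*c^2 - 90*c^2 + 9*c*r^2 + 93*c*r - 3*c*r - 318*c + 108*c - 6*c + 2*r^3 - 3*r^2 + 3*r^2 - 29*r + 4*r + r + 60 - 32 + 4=-324*c^3 + 468*c^2 + 9*c*r^2 - 216*c + 2*r^3 + r*(-72*c^2 + 90*c - 24) + 32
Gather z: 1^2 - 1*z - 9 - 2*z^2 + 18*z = -2*z^2 + 17*z - 8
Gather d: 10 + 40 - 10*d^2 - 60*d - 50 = -10*d^2 - 60*d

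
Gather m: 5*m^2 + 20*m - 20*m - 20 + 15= 5*m^2 - 5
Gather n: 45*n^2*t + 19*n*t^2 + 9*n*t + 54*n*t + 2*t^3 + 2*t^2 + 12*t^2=45*n^2*t + n*(19*t^2 + 63*t) + 2*t^3 + 14*t^2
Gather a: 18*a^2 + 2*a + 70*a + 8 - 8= 18*a^2 + 72*a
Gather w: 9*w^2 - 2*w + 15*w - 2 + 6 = 9*w^2 + 13*w + 4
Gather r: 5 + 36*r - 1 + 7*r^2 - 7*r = 7*r^2 + 29*r + 4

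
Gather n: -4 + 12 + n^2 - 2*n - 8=n^2 - 2*n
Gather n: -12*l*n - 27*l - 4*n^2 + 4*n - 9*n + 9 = -27*l - 4*n^2 + n*(-12*l - 5) + 9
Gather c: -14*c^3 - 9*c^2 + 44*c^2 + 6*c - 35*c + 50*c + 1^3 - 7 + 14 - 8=-14*c^3 + 35*c^2 + 21*c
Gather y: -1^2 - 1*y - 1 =-y - 2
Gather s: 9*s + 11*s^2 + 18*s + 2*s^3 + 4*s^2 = 2*s^3 + 15*s^2 + 27*s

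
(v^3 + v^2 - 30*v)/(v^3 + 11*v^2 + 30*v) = (v - 5)/(v + 5)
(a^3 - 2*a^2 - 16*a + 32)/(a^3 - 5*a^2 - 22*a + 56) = (a - 4)/(a - 7)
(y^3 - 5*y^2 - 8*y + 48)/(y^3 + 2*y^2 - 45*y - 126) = (y^2 - 8*y + 16)/(y^2 - y - 42)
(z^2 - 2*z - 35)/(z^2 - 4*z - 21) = (z + 5)/(z + 3)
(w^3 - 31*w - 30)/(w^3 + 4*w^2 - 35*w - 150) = (w + 1)/(w + 5)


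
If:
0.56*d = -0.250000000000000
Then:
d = -0.45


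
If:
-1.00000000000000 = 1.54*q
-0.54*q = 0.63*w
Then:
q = -0.65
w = 0.56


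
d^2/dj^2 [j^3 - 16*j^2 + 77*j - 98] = 6*j - 32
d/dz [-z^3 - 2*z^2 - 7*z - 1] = -3*z^2 - 4*z - 7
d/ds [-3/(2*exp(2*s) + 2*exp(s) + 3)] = (12*exp(s) + 6)*exp(s)/(2*exp(2*s) + 2*exp(s) + 3)^2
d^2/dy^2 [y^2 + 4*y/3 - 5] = 2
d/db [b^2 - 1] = 2*b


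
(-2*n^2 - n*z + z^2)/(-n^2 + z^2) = (-2*n + z)/(-n + z)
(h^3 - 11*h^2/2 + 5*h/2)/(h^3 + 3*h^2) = (2*h^2 - 11*h + 5)/(2*h*(h + 3))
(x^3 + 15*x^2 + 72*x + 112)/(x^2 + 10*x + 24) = (x^2 + 11*x + 28)/(x + 6)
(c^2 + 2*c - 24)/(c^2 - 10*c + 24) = (c + 6)/(c - 6)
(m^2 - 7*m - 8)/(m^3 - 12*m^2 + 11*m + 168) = (m + 1)/(m^2 - 4*m - 21)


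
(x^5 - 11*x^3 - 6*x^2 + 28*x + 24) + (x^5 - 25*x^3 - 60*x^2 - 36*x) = 2*x^5 - 36*x^3 - 66*x^2 - 8*x + 24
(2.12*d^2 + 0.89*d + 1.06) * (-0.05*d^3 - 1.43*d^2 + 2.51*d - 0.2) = -0.106*d^5 - 3.0761*d^4 + 3.9955*d^3 + 0.2941*d^2 + 2.4826*d - 0.212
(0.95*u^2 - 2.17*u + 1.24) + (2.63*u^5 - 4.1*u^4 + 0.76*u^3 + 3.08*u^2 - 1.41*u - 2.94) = 2.63*u^5 - 4.1*u^4 + 0.76*u^3 + 4.03*u^2 - 3.58*u - 1.7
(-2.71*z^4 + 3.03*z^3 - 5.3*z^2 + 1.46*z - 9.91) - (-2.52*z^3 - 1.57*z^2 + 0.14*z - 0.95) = -2.71*z^4 + 5.55*z^3 - 3.73*z^2 + 1.32*z - 8.96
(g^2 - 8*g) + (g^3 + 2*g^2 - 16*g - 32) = g^3 + 3*g^2 - 24*g - 32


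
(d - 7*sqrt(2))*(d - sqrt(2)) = d^2 - 8*sqrt(2)*d + 14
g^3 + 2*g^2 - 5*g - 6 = (g - 2)*(g + 1)*(g + 3)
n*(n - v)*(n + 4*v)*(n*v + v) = n^4*v + 3*n^3*v^2 + n^3*v - 4*n^2*v^3 + 3*n^2*v^2 - 4*n*v^3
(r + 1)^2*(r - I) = r^3 + 2*r^2 - I*r^2 + r - 2*I*r - I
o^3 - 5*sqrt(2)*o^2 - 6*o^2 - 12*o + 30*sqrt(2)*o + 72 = (o - 6)*(o - 6*sqrt(2))*(o + sqrt(2))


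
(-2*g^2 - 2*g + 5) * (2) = -4*g^2 - 4*g + 10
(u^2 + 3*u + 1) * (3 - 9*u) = -9*u^3 - 24*u^2 + 3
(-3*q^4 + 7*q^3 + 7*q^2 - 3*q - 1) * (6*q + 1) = -18*q^5 + 39*q^4 + 49*q^3 - 11*q^2 - 9*q - 1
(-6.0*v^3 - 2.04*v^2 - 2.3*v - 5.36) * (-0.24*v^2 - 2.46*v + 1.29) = 1.44*v^5 + 15.2496*v^4 - 2.1696*v^3 + 4.3128*v^2 + 10.2186*v - 6.9144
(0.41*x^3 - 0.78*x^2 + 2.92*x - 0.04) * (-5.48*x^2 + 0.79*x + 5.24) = -2.2468*x^5 + 4.5983*x^4 - 14.4694*x^3 - 1.5612*x^2 + 15.2692*x - 0.2096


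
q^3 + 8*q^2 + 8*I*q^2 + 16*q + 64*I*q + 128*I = (q + 4)^2*(q + 8*I)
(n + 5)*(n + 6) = n^2 + 11*n + 30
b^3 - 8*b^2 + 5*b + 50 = (b - 5)^2*(b + 2)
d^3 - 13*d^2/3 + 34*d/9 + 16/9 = (d - 8/3)*(d - 2)*(d + 1/3)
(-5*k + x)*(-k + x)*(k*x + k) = 5*k^3*x + 5*k^3 - 6*k^2*x^2 - 6*k^2*x + k*x^3 + k*x^2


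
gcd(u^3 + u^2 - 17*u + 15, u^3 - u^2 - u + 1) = u - 1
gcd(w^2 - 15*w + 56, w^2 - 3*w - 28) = w - 7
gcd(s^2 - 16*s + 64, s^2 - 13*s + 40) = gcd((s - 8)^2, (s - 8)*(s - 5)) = s - 8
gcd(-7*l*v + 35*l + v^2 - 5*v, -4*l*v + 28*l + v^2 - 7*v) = 1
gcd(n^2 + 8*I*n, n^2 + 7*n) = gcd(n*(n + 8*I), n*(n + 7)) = n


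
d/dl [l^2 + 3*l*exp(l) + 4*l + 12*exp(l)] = 3*l*exp(l) + 2*l + 15*exp(l) + 4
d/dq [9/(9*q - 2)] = -81/(9*q - 2)^2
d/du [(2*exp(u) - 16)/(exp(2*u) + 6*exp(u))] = 2*(-exp(2*u) + 16*exp(u) + 48)*exp(-u)/(exp(2*u) + 12*exp(u) + 36)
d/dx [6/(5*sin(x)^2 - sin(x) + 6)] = 6*(1 - 10*sin(x))*cos(x)/(5*sin(x)^2 - sin(x) + 6)^2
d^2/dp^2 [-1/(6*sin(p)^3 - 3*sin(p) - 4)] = 3*(-108*sin(p)^6 + 156*sin(p)^4 - 72*sin(p)^3 - 39*sin(p)^2 + 52*sin(p) + 6)/(-6*sin(p)^3 + 3*sin(p) + 4)^3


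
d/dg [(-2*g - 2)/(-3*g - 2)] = -2/(3*g + 2)^2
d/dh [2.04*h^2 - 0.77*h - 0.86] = 4.08*h - 0.77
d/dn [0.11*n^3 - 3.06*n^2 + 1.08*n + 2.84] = 0.33*n^2 - 6.12*n + 1.08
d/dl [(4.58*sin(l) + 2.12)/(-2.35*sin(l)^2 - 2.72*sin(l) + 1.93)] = (10.763*sin(l)^2 + 9.964*sin(l) + 14.6058)*cos(l)/(5.5225*sin(l)^4 + 12.784*sin(l)^3 - 1.6726*sin(l)^2 - 10.4992*sin(l) + 3.7249)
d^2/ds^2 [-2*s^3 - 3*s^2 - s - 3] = -12*s - 6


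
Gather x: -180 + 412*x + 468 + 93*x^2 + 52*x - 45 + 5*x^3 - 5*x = 5*x^3 + 93*x^2 + 459*x + 243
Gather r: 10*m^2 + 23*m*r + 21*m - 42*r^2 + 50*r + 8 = 10*m^2 + 21*m - 42*r^2 + r*(23*m + 50) + 8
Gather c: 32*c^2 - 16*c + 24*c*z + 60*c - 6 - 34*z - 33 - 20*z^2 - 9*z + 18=32*c^2 + c*(24*z + 44) - 20*z^2 - 43*z - 21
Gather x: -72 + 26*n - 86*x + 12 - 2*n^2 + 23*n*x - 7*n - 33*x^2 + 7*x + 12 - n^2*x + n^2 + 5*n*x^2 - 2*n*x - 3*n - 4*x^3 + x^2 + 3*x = -n^2 + 16*n - 4*x^3 + x^2*(5*n - 32) + x*(-n^2 + 21*n - 76) - 48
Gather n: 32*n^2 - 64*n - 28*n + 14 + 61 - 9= 32*n^2 - 92*n + 66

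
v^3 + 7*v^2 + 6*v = v*(v + 1)*(v + 6)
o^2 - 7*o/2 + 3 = (o - 2)*(o - 3/2)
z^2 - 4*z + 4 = (z - 2)^2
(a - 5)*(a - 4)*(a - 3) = a^3 - 12*a^2 + 47*a - 60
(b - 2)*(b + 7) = b^2 + 5*b - 14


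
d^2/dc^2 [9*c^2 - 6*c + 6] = 18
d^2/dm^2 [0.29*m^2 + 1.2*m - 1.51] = 0.580000000000000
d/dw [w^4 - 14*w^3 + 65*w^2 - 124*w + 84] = 4*w^3 - 42*w^2 + 130*w - 124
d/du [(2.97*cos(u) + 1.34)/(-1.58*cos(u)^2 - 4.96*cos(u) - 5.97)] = (-4.6926*cos(u)^2 - 4.2344*cos(u) + 11.0845)*sin(u)/(2.4964*cos(u)^4 + 15.6736*cos(u)^3 + 43.4668*cos(u)^2 + 59.2224*cos(u) + 35.6409)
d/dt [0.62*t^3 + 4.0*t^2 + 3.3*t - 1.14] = 1.86*t^2 + 8.0*t + 3.3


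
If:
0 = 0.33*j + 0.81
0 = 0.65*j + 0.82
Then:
No Solution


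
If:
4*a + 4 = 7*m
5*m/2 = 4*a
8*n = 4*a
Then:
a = 5/9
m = 8/9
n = 5/18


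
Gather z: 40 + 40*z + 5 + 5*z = 45*z + 45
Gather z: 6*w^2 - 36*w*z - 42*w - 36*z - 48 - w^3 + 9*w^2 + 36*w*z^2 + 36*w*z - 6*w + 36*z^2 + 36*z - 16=-w^3 + 15*w^2 - 48*w + z^2*(36*w + 36) - 64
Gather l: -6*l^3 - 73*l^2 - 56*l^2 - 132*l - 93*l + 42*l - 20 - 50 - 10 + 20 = -6*l^3 - 129*l^2 - 183*l - 60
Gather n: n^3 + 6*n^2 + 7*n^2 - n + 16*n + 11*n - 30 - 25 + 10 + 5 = n^3 + 13*n^2 + 26*n - 40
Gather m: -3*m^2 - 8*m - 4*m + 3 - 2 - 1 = -3*m^2 - 12*m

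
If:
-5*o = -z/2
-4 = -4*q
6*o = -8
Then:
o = -4/3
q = 1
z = -40/3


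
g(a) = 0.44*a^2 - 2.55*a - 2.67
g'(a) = 0.88*a - 2.55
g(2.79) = -6.36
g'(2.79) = -0.09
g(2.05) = -6.05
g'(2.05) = -0.75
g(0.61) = -4.06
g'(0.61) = -2.01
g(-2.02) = 4.28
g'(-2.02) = -4.33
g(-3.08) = 9.36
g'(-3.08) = -5.26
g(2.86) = -6.36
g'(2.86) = -0.03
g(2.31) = -6.21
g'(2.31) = -0.52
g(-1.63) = 2.66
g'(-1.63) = -3.98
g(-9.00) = 55.92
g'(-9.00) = -10.47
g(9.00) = 10.02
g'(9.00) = 5.37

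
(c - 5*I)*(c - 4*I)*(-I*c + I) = -I*c^3 - 9*c^2 + I*c^2 + 9*c + 20*I*c - 20*I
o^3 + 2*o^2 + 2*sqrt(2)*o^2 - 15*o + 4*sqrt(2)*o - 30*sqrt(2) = (o - 3)*(o + 5)*(o + 2*sqrt(2))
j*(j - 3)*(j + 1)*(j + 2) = j^4 - 7*j^2 - 6*j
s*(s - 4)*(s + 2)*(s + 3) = s^4 + s^3 - 14*s^2 - 24*s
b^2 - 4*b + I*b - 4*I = (b - 4)*(b + I)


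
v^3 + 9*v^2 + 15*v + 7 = (v + 1)^2*(v + 7)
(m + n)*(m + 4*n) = m^2 + 5*m*n + 4*n^2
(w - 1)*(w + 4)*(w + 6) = w^3 + 9*w^2 + 14*w - 24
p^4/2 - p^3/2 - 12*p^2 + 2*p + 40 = (p/2 + 1)*(p - 5)*(p - 2)*(p + 4)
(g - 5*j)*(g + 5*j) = g^2 - 25*j^2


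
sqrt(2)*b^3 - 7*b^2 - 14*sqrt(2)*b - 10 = (b - 5*sqrt(2))*(b + sqrt(2))*(sqrt(2)*b + 1)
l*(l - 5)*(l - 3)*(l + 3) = l^4 - 5*l^3 - 9*l^2 + 45*l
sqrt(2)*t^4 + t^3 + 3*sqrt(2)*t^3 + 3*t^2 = t^2*(t + 3)*(sqrt(2)*t + 1)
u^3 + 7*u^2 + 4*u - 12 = (u - 1)*(u + 2)*(u + 6)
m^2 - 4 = (m - 2)*(m + 2)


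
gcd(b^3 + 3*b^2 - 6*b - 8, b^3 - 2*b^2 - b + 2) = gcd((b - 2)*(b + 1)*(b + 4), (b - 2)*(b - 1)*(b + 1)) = b^2 - b - 2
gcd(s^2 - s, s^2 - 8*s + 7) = s - 1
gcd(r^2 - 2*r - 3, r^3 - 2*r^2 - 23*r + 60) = r - 3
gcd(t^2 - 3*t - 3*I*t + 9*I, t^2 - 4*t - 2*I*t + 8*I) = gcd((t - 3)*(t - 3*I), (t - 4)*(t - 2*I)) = 1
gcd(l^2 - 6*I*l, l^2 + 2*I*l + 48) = l - 6*I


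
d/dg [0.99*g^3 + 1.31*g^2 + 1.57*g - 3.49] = 2.97*g^2 + 2.62*g + 1.57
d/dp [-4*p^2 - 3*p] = -8*p - 3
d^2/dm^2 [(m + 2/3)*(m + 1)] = 2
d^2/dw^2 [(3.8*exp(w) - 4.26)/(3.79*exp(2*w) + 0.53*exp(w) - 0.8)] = (54.58358*exp(4*w) - 252.397324*exp(3*w) + 43.458414*exp(2*w) - 51.250714*exp(w) + 0.62576)*exp(w)/(54.439939*exp(6*w) + 22.838919*exp(5*w) - 31.280007*exp(4*w) - 9.492883*exp(3*w) + 6.60264*exp(2*w) + 1.0176*exp(w) - 0.512)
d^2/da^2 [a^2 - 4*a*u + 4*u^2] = 2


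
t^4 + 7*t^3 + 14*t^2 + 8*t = t*(t + 1)*(t + 2)*(t + 4)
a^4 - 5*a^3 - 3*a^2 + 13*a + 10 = (a - 5)*(a - 2)*(a + 1)^2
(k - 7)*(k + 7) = k^2 - 49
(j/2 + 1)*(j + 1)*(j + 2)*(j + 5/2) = j^4/2 + 15*j^3/4 + 41*j^2/4 + 12*j + 5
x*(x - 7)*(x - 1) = x^3 - 8*x^2 + 7*x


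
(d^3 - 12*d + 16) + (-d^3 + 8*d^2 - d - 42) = 8*d^2 - 13*d - 26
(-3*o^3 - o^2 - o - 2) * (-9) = 27*o^3 + 9*o^2 + 9*o + 18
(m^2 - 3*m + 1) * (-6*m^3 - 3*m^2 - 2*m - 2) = -6*m^5 + 15*m^4 + m^3 + m^2 + 4*m - 2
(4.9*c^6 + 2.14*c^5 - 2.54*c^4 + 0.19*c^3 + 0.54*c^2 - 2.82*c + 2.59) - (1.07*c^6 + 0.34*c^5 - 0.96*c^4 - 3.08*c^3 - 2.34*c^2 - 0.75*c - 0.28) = 3.83*c^6 + 1.8*c^5 - 1.58*c^4 + 3.27*c^3 + 2.88*c^2 - 2.07*c + 2.87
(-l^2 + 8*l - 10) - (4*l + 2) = -l^2 + 4*l - 12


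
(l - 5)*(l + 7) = l^2 + 2*l - 35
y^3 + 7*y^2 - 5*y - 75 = (y - 3)*(y + 5)^2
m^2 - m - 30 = (m - 6)*(m + 5)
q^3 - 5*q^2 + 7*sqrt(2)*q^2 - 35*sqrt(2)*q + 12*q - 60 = (q - 5)*(q + sqrt(2))*(q + 6*sqrt(2))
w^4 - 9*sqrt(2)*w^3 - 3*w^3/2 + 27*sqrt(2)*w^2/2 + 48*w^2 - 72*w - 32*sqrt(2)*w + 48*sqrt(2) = (w - 3/2)*(w - 4*sqrt(2))^2*(w - sqrt(2))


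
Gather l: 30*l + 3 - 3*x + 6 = 30*l - 3*x + 9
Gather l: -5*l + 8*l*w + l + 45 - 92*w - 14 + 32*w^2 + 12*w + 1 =l*(8*w - 4) + 32*w^2 - 80*w + 32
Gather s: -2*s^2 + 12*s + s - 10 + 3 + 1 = -2*s^2 + 13*s - 6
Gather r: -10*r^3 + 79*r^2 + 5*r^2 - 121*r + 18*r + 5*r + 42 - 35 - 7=-10*r^3 + 84*r^2 - 98*r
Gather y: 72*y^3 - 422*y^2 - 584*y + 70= 72*y^3 - 422*y^2 - 584*y + 70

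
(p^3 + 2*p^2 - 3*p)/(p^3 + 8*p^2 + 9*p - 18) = p/(p + 6)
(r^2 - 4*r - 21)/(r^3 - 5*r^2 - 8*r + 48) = (r - 7)/(r^2 - 8*r + 16)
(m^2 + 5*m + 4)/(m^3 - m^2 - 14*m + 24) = (m + 1)/(m^2 - 5*m + 6)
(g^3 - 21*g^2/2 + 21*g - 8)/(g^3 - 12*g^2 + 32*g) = (g^2 - 5*g/2 + 1)/(g*(g - 4))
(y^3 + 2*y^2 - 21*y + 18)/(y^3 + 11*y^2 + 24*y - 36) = (y - 3)/(y + 6)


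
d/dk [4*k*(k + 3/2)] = 8*k + 6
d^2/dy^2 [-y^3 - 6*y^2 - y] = -6*y - 12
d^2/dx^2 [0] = 0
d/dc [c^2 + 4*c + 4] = 2*c + 4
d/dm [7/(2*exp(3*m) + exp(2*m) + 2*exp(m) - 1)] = 14*(-3*exp(2*m) - exp(m) - 1)*exp(m)/(2*exp(3*m) + exp(2*m) + 2*exp(m) - 1)^2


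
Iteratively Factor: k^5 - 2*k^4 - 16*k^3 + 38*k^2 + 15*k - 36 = (k + 4)*(k^4 - 6*k^3 + 8*k^2 + 6*k - 9) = (k - 3)*(k + 4)*(k^3 - 3*k^2 - k + 3) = (k - 3)*(k - 1)*(k + 4)*(k^2 - 2*k - 3) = (k - 3)^2*(k - 1)*(k + 4)*(k + 1)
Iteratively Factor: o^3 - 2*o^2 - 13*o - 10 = (o + 1)*(o^2 - 3*o - 10) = (o + 1)*(o + 2)*(o - 5)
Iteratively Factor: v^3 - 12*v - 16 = (v + 2)*(v^2 - 2*v - 8) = (v - 4)*(v + 2)*(v + 2)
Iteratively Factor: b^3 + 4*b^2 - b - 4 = (b - 1)*(b^2 + 5*b + 4) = (b - 1)*(b + 4)*(b + 1)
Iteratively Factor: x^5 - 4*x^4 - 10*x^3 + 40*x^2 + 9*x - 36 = (x - 3)*(x^4 - x^3 - 13*x^2 + x + 12) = (x - 3)*(x + 1)*(x^3 - 2*x^2 - 11*x + 12) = (x - 4)*(x - 3)*(x + 1)*(x^2 + 2*x - 3) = (x - 4)*(x - 3)*(x + 1)*(x + 3)*(x - 1)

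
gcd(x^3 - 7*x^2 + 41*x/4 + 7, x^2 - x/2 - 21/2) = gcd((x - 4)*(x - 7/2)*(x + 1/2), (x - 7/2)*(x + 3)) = x - 7/2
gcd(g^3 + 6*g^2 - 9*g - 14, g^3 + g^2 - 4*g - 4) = g^2 - g - 2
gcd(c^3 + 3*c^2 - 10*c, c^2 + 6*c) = c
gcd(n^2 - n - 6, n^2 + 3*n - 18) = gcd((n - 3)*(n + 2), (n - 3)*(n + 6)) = n - 3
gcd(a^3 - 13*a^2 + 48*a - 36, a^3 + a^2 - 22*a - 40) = 1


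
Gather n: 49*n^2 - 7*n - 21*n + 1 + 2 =49*n^2 - 28*n + 3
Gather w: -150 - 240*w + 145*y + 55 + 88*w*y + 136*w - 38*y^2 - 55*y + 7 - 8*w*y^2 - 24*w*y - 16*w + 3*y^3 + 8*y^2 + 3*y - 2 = w*(-8*y^2 + 64*y - 120) + 3*y^3 - 30*y^2 + 93*y - 90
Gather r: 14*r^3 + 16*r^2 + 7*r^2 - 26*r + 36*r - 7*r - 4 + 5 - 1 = 14*r^3 + 23*r^2 + 3*r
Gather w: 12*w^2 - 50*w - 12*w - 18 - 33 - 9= 12*w^2 - 62*w - 60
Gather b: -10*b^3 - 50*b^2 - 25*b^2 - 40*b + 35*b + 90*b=-10*b^3 - 75*b^2 + 85*b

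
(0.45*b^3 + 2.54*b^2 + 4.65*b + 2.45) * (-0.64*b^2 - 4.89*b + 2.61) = -0.288*b^5 - 3.8261*b^4 - 14.2221*b^3 - 17.6771*b^2 + 0.156000000000001*b + 6.3945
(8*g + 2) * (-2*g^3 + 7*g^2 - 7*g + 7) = -16*g^4 + 52*g^3 - 42*g^2 + 42*g + 14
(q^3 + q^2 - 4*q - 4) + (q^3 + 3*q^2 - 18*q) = 2*q^3 + 4*q^2 - 22*q - 4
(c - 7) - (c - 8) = 1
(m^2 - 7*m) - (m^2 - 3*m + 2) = -4*m - 2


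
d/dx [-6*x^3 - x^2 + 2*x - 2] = -18*x^2 - 2*x + 2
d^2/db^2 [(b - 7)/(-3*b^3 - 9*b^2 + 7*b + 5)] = 2*(-(b - 7)*(9*b^2 + 18*b - 7)^2 + (9*b^2 + 18*b + 9*(b - 7)*(b + 1) - 7)*(3*b^3 + 9*b^2 - 7*b - 5))/(3*b^3 + 9*b^2 - 7*b - 5)^3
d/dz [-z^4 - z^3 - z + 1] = -4*z^3 - 3*z^2 - 1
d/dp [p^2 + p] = 2*p + 1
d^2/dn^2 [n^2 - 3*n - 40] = 2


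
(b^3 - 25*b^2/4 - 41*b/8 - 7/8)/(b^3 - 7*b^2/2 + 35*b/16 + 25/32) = 4*(2*b^2 - 13*b - 7)/(8*b^2 - 30*b + 25)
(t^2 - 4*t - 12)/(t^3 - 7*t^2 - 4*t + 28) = (t - 6)/(t^2 - 9*t + 14)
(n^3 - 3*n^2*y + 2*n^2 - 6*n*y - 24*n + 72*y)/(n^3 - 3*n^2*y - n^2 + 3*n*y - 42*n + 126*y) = (n - 4)/(n - 7)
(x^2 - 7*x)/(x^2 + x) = (x - 7)/(x + 1)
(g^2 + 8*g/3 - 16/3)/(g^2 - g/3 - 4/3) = (g + 4)/(g + 1)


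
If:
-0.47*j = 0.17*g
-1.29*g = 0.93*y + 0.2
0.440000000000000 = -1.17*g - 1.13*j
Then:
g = -0.58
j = 0.21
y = 0.59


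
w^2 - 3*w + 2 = (w - 2)*(w - 1)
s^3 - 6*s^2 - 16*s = s*(s - 8)*(s + 2)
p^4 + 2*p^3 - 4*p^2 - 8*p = p*(p - 2)*(p + 2)^2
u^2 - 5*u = u*(u - 5)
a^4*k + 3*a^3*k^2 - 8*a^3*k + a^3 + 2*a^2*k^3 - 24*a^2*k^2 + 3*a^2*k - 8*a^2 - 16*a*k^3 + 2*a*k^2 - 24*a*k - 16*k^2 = (a - 8)*(a + k)*(a + 2*k)*(a*k + 1)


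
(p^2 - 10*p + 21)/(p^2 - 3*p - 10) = (-p^2 + 10*p - 21)/(-p^2 + 3*p + 10)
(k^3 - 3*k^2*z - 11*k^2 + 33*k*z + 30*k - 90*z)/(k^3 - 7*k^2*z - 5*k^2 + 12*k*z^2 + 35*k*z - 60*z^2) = (6 - k)/(-k + 4*z)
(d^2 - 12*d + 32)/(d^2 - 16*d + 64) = (d - 4)/(d - 8)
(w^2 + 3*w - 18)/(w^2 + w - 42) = (w^2 + 3*w - 18)/(w^2 + w - 42)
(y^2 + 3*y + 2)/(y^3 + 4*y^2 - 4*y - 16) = (y + 1)/(y^2 + 2*y - 8)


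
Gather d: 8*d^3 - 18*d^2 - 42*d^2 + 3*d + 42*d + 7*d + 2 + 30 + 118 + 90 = 8*d^3 - 60*d^2 + 52*d + 240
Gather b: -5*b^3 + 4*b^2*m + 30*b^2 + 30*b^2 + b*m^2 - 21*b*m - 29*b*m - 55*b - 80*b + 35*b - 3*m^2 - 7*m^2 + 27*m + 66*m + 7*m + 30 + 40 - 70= -5*b^3 + b^2*(4*m + 60) + b*(m^2 - 50*m - 100) - 10*m^2 + 100*m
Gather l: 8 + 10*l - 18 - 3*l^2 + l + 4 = -3*l^2 + 11*l - 6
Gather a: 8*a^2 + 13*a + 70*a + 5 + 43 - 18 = 8*a^2 + 83*a + 30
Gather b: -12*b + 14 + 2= 16 - 12*b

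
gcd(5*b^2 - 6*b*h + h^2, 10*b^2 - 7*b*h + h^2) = 5*b - h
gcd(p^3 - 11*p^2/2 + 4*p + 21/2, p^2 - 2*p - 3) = p^2 - 2*p - 3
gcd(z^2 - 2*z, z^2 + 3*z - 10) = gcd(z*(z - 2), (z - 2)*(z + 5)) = z - 2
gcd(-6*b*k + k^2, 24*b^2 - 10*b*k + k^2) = 6*b - k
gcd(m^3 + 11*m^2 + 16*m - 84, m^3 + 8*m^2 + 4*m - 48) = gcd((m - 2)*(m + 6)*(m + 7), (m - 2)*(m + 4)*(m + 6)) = m^2 + 4*m - 12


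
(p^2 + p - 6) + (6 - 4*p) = p^2 - 3*p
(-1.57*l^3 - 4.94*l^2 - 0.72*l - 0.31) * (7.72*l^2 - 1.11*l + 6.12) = -12.1204*l^5 - 36.3941*l^4 - 9.6834*l^3 - 31.8268*l^2 - 4.0623*l - 1.8972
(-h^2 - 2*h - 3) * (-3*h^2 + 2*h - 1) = 3*h^4 + 4*h^3 + 6*h^2 - 4*h + 3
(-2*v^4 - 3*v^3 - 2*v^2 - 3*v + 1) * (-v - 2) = 2*v^5 + 7*v^4 + 8*v^3 + 7*v^2 + 5*v - 2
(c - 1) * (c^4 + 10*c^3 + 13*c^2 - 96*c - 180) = c^5 + 9*c^4 + 3*c^3 - 109*c^2 - 84*c + 180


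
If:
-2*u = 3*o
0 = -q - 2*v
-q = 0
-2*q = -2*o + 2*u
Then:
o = 0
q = 0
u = 0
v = 0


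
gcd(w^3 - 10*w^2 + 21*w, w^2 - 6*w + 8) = 1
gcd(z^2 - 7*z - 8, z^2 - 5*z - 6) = z + 1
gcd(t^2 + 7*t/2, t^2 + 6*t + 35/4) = t + 7/2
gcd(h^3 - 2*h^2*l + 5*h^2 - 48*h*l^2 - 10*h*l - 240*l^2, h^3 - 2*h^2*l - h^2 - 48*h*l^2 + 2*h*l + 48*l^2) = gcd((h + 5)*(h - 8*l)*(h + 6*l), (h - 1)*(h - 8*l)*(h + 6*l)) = h^2 - 2*h*l - 48*l^2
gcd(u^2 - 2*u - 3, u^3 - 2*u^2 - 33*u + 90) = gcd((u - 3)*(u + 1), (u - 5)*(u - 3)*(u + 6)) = u - 3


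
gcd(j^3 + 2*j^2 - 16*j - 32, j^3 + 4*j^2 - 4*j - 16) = j^2 + 6*j + 8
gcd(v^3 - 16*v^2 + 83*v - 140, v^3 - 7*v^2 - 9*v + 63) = v - 7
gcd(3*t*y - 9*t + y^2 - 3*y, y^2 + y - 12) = y - 3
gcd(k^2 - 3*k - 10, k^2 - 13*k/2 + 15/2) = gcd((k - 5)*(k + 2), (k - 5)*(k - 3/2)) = k - 5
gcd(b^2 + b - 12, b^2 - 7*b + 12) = b - 3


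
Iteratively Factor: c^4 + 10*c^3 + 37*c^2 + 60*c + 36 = (c + 2)*(c^3 + 8*c^2 + 21*c + 18) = (c + 2)*(c + 3)*(c^2 + 5*c + 6) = (c + 2)*(c + 3)^2*(c + 2)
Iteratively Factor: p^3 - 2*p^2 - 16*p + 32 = (p - 2)*(p^2 - 16) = (p - 4)*(p - 2)*(p + 4)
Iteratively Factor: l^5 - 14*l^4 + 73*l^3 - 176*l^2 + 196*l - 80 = (l - 5)*(l^4 - 9*l^3 + 28*l^2 - 36*l + 16) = (l - 5)*(l - 2)*(l^3 - 7*l^2 + 14*l - 8) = (l - 5)*(l - 2)*(l - 1)*(l^2 - 6*l + 8) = (l - 5)*(l - 4)*(l - 2)*(l - 1)*(l - 2)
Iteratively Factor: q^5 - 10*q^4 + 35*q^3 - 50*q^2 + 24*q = (q - 4)*(q^4 - 6*q^3 + 11*q^2 - 6*q) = q*(q - 4)*(q^3 - 6*q^2 + 11*q - 6) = q*(q - 4)*(q - 2)*(q^2 - 4*q + 3) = q*(q - 4)*(q - 3)*(q - 2)*(q - 1)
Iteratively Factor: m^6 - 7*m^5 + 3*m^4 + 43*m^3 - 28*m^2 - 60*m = (m - 2)*(m^5 - 5*m^4 - 7*m^3 + 29*m^2 + 30*m) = (m - 2)*(m + 2)*(m^4 - 7*m^3 + 7*m^2 + 15*m) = (m - 5)*(m - 2)*(m + 2)*(m^3 - 2*m^2 - 3*m) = (m - 5)*(m - 2)*(m + 1)*(m + 2)*(m^2 - 3*m) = m*(m - 5)*(m - 2)*(m + 1)*(m + 2)*(m - 3)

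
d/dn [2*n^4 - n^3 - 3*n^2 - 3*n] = 8*n^3 - 3*n^2 - 6*n - 3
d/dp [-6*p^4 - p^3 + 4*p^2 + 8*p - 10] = -24*p^3 - 3*p^2 + 8*p + 8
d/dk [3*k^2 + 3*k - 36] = 6*k + 3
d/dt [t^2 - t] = 2*t - 1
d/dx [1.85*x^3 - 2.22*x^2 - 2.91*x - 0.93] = 5.55*x^2 - 4.44*x - 2.91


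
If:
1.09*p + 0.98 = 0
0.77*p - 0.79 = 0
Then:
No Solution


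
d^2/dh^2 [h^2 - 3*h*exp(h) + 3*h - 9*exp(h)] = -3*h*exp(h) - 15*exp(h) + 2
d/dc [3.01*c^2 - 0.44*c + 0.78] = 6.02*c - 0.44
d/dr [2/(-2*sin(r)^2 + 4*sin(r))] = 2*(sin(r) - 1)*cos(r)/((sin(r) - 2)^2*sin(r)^2)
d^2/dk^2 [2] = 0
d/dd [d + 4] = 1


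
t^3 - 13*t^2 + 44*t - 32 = (t - 8)*(t - 4)*(t - 1)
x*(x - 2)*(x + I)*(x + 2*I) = x^4 - 2*x^3 + 3*I*x^3 - 2*x^2 - 6*I*x^2 + 4*x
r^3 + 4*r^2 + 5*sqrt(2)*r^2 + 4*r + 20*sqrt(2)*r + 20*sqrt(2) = (r + 2)^2*(r + 5*sqrt(2))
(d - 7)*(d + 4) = d^2 - 3*d - 28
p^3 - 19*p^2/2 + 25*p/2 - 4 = (p - 8)*(p - 1)*(p - 1/2)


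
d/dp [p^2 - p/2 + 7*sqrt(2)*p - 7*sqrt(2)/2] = 2*p - 1/2 + 7*sqrt(2)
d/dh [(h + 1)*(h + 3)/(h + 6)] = (h^2 + 12*h + 21)/(h^2 + 12*h + 36)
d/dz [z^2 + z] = 2*z + 1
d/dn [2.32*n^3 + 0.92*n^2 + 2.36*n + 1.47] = 6.96*n^2 + 1.84*n + 2.36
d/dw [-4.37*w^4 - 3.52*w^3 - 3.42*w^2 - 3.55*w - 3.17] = -17.48*w^3 - 10.56*w^2 - 6.84*w - 3.55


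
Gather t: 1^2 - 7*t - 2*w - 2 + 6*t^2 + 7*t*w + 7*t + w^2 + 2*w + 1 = 6*t^2 + 7*t*w + w^2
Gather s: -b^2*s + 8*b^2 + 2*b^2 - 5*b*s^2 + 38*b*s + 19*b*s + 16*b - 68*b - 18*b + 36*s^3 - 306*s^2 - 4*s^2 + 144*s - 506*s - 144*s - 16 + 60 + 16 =10*b^2 - 70*b + 36*s^3 + s^2*(-5*b - 310) + s*(-b^2 + 57*b - 506) + 60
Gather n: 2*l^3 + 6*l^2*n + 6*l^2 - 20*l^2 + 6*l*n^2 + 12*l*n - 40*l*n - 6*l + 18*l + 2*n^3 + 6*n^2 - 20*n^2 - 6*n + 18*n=2*l^3 - 14*l^2 + 12*l + 2*n^3 + n^2*(6*l - 14) + n*(6*l^2 - 28*l + 12)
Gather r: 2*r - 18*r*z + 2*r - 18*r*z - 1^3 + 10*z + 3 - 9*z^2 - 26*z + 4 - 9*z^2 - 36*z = r*(4 - 36*z) - 18*z^2 - 52*z + 6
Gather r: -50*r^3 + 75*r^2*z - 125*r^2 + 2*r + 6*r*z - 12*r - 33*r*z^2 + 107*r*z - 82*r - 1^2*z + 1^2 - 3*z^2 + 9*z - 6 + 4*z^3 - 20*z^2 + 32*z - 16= -50*r^3 + r^2*(75*z - 125) + r*(-33*z^2 + 113*z - 92) + 4*z^3 - 23*z^2 + 40*z - 21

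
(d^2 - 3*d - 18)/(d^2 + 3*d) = (d - 6)/d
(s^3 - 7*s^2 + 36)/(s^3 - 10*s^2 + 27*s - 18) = (s + 2)/(s - 1)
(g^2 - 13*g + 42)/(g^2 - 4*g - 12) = (g - 7)/(g + 2)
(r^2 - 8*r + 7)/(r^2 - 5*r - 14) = (r - 1)/(r + 2)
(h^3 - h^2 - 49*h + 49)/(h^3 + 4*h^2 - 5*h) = (h^2 - 49)/(h*(h + 5))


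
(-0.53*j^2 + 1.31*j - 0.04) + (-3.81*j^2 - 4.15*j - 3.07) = -4.34*j^2 - 2.84*j - 3.11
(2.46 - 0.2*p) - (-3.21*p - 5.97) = 3.01*p + 8.43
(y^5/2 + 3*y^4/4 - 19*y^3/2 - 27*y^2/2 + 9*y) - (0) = y^5/2 + 3*y^4/4 - 19*y^3/2 - 27*y^2/2 + 9*y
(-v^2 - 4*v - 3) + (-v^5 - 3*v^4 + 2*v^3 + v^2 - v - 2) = -v^5 - 3*v^4 + 2*v^3 - 5*v - 5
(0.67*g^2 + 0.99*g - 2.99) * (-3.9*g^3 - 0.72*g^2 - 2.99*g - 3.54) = -2.613*g^5 - 4.3434*g^4 + 8.9449*g^3 - 3.1791*g^2 + 5.4355*g + 10.5846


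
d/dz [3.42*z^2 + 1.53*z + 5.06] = 6.84*z + 1.53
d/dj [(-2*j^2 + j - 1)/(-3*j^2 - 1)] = (3*j^2 - 2*j - 1)/(9*j^4 + 6*j^2 + 1)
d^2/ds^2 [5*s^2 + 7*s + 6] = 10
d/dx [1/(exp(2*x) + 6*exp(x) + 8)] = 2*(-exp(x) - 3)*exp(x)/(exp(2*x) + 6*exp(x) + 8)^2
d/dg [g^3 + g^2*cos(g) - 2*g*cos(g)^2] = -g^2*sin(g) + 3*g^2 + 2*g*sin(2*g) + 2*g*cos(g) - 2*cos(g)^2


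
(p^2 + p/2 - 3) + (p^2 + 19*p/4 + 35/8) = 2*p^2 + 21*p/4 + 11/8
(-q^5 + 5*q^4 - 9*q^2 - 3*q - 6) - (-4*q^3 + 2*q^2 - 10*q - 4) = -q^5 + 5*q^4 + 4*q^3 - 11*q^2 + 7*q - 2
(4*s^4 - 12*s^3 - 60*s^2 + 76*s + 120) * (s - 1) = 4*s^5 - 16*s^4 - 48*s^3 + 136*s^2 + 44*s - 120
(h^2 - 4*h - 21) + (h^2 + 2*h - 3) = 2*h^2 - 2*h - 24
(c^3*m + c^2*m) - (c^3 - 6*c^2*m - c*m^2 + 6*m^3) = c^3*m - c^3 + 7*c^2*m + c*m^2 - 6*m^3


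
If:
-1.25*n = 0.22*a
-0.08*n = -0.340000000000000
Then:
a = -24.15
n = 4.25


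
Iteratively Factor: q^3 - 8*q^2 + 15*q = (q - 3)*(q^2 - 5*q) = (q - 5)*(q - 3)*(q)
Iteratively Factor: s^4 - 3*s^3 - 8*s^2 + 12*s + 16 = (s + 1)*(s^3 - 4*s^2 - 4*s + 16) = (s + 1)*(s + 2)*(s^2 - 6*s + 8) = (s - 4)*(s + 1)*(s + 2)*(s - 2)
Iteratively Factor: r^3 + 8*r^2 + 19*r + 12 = (r + 3)*(r^2 + 5*r + 4) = (r + 1)*(r + 3)*(r + 4)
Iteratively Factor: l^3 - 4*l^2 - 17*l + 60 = (l + 4)*(l^2 - 8*l + 15) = (l - 5)*(l + 4)*(l - 3)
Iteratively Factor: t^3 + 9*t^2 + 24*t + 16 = (t + 1)*(t^2 + 8*t + 16) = (t + 1)*(t + 4)*(t + 4)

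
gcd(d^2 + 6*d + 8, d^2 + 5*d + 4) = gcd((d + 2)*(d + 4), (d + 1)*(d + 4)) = d + 4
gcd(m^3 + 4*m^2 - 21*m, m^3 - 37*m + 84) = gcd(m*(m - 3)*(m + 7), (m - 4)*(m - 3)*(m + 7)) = m^2 + 4*m - 21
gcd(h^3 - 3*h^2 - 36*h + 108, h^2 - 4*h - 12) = h - 6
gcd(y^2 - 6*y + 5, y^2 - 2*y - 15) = y - 5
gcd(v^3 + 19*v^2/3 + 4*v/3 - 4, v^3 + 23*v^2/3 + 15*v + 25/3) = v + 1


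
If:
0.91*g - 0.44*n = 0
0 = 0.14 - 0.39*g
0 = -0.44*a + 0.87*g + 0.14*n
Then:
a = 0.95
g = 0.36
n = 0.74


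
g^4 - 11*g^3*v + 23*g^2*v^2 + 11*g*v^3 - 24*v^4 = (g - 8*v)*(g - 3*v)*(g - v)*(g + v)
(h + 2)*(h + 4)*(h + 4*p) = h^3 + 4*h^2*p + 6*h^2 + 24*h*p + 8*h + 32*p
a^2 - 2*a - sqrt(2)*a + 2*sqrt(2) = (a - 2)*(a - sqrt(2))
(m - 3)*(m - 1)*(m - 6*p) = m^3 - 6*m^2*p - 4*m^2 + 24*m*p + 3*m - 18*p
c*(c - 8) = c^2 - 8*c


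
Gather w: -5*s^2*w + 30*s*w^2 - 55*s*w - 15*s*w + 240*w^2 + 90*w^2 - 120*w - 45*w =w^2*(30*s + 330) + w*(-5*s^2 - 70*s - 165)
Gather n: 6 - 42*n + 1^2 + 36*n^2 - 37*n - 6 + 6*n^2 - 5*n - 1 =42*n^2 - 84*n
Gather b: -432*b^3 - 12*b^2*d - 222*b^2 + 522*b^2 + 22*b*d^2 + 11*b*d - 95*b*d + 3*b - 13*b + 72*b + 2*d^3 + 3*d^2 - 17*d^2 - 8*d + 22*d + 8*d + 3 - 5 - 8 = -432*b^3 + b^2*(300 - 12*d) + b*(22*d^2 - 84*d + 62) + 2*d^3 - 14*d^2 + 22*d - 10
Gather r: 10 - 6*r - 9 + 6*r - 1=0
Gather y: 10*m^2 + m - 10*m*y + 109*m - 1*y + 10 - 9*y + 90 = 10*m^2 + 110*m + y*(-10*m - 10) + 100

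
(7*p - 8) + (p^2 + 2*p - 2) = p^2 + 9*p - 10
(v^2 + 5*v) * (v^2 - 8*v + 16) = v^4 - 3*v^3 - 24*v^2 + 80*v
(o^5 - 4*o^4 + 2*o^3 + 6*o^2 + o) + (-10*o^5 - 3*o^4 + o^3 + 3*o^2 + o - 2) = -9*o^5 - 7*o^4 + 3*o^3 + 9*o^2 + 2*o - 2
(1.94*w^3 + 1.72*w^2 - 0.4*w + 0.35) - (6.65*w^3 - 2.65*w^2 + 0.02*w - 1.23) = -4.71*w^3 + 4.37*w^2 - 0.42*w + 1.58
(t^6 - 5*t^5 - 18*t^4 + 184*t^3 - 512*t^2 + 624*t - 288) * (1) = t^6 - 5*t^5 - 18*t^4 + 184*t^3 - 512*t^2 + 624*t - 288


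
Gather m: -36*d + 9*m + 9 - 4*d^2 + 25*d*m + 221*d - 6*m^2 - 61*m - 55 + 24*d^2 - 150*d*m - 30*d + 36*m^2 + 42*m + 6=20*d^2 + 155*d + 30*m^2 + m*(-125*d - 10) - 40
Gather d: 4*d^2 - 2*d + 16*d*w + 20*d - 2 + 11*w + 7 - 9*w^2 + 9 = 4*d^2 + d*(16*w + 18) - 9*w^2 + 11*w + 14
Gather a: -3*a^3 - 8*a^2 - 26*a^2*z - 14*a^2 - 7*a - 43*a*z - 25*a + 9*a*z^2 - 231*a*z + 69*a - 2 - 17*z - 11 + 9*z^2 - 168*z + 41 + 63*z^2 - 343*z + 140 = -3*a^3 + a^2*(-26*z - 22) + a*(9*z^2 - 274*z + 37) + 72*z^2 - 528*z + 168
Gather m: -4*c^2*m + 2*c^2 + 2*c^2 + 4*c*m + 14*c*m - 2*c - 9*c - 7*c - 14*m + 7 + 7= 4*c^2 - 18*c + m*(-4*c^2 + 18*c - 14) + 14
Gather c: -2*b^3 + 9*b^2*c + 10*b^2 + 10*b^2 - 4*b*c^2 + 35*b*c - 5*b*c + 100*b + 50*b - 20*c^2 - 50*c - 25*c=-2*b^3 + 20*b^2 + 150*b + c^2*(-4*b - 20) + c*(9*b^2 + 30*b - 75)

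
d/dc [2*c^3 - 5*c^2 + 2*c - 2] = 6*c^2 - 10*c + 2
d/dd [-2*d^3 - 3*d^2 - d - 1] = -6*d^2 - 6*d - 1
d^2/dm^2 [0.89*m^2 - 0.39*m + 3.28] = 1.78000000000000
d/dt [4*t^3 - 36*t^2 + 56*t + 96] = 12*t^2 - 72*t + 56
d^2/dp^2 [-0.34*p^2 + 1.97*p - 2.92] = -0.680000000000000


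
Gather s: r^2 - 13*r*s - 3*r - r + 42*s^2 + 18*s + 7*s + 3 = r^2 - 4*r + 42*s^2 + s*(25 - 13*r) + 3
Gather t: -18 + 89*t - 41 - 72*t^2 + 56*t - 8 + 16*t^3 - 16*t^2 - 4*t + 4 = 16*t^3 - 88*t^2 + 141*t - 63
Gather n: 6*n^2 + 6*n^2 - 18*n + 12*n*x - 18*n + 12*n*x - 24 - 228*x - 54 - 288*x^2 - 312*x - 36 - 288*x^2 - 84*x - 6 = 12*n^2 + n*(24*x - 36) - 576*x^2 - 624*x - 120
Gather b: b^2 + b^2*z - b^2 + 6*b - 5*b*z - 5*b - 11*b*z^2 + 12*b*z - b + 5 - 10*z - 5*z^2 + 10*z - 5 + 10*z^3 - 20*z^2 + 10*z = b^2*z + b*(-11*z^2 + 7*z) + 10*z^3 - 25*z^2 + 10*z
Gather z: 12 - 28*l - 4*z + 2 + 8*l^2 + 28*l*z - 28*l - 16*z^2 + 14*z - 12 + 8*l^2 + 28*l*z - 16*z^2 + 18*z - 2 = 16*l^2 - 56*l - 32*z^2 + z*(56*l + 28)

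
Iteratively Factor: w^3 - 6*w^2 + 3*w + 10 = (w + 1)*(w^2 - 7*w + 10) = (w - 2)*(w + 1)*(w - 5)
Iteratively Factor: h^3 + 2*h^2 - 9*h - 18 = (h - 3)*(h^2 + 5*h + 6) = (h - 3)*(h + 3)*(h + 2)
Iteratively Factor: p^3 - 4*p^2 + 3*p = (p)*(p^2 - 4*p + 3) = p*(p - 3)*(p - 1)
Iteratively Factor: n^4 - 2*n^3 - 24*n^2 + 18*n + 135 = (n - 5)*(n^3 + 3*n^2 - 9*n - 27) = (n - 5)*(n - 3)*(n^2 + 6*n + 9) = (n - 5)*(n - 3)*(n + 3)*(n + 3)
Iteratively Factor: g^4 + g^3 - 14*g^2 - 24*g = (g)*(g^3 + g^2 - 14*g - 24) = g*(g + 3)*(g^2 - 2*g - 8) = g*(g + 2)*(g + 3)*(g - 4)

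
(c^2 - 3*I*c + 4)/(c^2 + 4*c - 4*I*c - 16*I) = (c + I)/(c + 4)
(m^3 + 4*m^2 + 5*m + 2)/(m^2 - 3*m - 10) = (m^2 + 2*m + 1)/(m - 5)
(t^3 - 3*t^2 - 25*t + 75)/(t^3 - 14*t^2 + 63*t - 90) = (t + 5)/(t - 6)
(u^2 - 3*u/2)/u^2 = (u - 3/2)/u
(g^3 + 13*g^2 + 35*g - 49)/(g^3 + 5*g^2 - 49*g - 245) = (g^2 + 6*g - 7)/(g^2 - 2*g - 35)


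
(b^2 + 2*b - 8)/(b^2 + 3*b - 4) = (b - 2)/(b - 1)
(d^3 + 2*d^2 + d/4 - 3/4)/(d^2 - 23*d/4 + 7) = (4*d^3 + 8*d^2 + d - 3)/(4*d^2 - 23*d + 28)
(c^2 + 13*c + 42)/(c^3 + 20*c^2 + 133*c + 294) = 1/(c + 7)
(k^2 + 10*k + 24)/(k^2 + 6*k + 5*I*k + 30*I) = (k + 4)/(k + 5*I)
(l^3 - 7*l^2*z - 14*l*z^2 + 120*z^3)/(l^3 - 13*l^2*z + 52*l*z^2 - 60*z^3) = (-l - 4*z)/(-l + 2*z)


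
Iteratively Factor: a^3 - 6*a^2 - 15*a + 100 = (a - 5)*(a^2 - a - 20) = (a - 5)^2*(a + 4)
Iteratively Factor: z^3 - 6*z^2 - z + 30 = (z - 5)*(z^2 - z - 6) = (z - 5)*(z + 2)*(z - 3)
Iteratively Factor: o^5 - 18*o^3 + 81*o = (o + 3)*(o^4 - 3*o^3 - 9*o^2 + 27*o) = o*(o + 3)*(o^3 - 3*o^2 - 9*o + 27) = o*(o + 3)^2*(o^2 - 6*o + 9) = o*(o - 3)*(o + 3)^2*(o - 3)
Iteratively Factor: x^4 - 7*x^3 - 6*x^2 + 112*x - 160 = (x + 4)*(x^3 - 11*x^2 + 38*x - 40) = (x - 2)*(x + 4)*(x^2 - 9*x + 20) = (x - 5)*(x - 2)*(x + 4)*(x - 4)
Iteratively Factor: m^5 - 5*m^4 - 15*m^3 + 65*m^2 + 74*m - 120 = (m - 5)*(m^4 - 15*m^2 - 10*m + 24) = (m - 5)*(m - 1)*(m^3 + m^2 - 14*m - 24) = (m - 5)*(m - 1)*(m + 3)*(m^2 - 2*m - 8) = (m - 5)*(m - 4)*(m - 1)*(m + 3)*(m + 2)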